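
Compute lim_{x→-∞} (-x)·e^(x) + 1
The product is a 0·∞ indeterminate form at x → -∞.
Rewrite the product as (-x) / e^(-x) (an ∞/∞ form) and apply L'Hôpital, or use the standard hierarchy e^(|x|) ≫ |(-x)| as x → -∞.
The indeterminate product → 0, so the limit = 1.

Final answer: 1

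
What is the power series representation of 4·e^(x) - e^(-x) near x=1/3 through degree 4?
(-1 + 4·e^(2/3))·e^(-1/3) + (1 + 4·e^(2/3))·e^(-1/3)·(x - 1/3) + (-1 + 4·e^(2/3))·e^(-1/3)·(x - 1/3)^2/2 + (1 + 4·e^(2/3))·e^(-1/3)·(x - 1/3)^3/6 + (-1 + 4·e^(2/3))·e^(-1/3)·(x - 1/3)^4/24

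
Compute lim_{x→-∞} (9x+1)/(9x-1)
Evaluate the dominant behaviour as x → -∞; each term tends to a finite value or vanishes.
Limit = 1.

Final answer: 1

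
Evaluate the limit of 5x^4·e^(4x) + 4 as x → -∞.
The product is a 0·∞ indeterminate form at x → -∞.
Rewrite the product as 5x^4 / e^(-4x) (an ∞/∞ form) and apply L'Hôpital, or use the standard hierarchy e^(4|x|) ≫ |x^4| as x → -∞.
The indeterminate product → 0, so the limit = 4.

Final answer: 4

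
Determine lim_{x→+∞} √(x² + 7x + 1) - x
This is an ∞ − ∞ indeterminate form.
Multiply and divide by the conjugate √(x²+7x + 1) + x; the x² terms cancel, leaving (7x + 1)/(√(x²+7x + 1)+x) → 7/2.
Limit = 7/2.

Final answer: 7/2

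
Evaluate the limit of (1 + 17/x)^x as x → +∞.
As x → +∞: this is the defining limit (1 + 17/x)^x → e^17.
Limit = e^(17).

Final answer: e^(17)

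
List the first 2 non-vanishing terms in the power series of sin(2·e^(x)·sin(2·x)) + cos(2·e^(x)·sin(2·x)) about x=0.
4·x + 1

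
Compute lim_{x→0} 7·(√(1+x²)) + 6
Direct substitution at x = 0 gives 13.

Final answer: 13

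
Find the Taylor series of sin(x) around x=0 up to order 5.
x^5/120 - x^3/6 + x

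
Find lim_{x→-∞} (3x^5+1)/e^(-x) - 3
The quotient is an ∞/∞ indeterminate form as x → -∞.
Compare growth rates of the dominant terms (exponentials ≫ polynomials ≫ logarithms), or apply L'Hôpital's rule; the quotient → 0.
Adding the constant: 0 - 3 = -3. Limit = -3.

Final answer: -3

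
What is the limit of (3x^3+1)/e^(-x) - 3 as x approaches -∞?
The quotient is an ∞/∞ indeterminate form as x → -∞.
Compare growth rates of the dominant terms (exponentials ≫ polynomials ≫ logarithms), or apply L'Hôpital's rule; the quotient → 0.
Adding the constant: 0 - 3 = -3. Limit = -3.

Final answer: -3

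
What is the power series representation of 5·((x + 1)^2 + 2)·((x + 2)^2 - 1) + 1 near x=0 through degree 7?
5·x^4 + 30·x^3 + 70·x^2 + 90·x + 46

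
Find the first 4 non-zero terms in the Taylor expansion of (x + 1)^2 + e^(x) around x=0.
x^3/6 + 3·x^2/2 + 3·x + 2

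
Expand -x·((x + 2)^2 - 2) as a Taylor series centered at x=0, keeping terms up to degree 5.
-x^3 - 4·x^2 - 2·x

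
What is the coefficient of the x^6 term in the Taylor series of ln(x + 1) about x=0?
Expand to order 6: ln(x + 1) = -x^6/6 + x^5/5 - x^4/4 + x^3/3 - x^2/2 + x + O(x^7).
The coefficient of x^6 is -1/6.

Final answer: -1/6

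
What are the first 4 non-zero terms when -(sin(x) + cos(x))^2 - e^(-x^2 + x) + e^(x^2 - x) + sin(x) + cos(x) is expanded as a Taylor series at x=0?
25·x^4/24 + 5·x^3/6 + 3·x^2/2 - 3·x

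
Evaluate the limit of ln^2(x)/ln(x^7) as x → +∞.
This is an ∞/∞ indeterminate form as x → +∞.
Write ln(x^7) = 7·ln(x), reducing the quotient to ln(x)/7 → ∞.
Limit = ∞.

Final answer: ∞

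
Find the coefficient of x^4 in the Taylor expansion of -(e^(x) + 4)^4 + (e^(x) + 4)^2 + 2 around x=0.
Expand to order 4: -(e^(x) + 4)^4 + (e^(x) + 4)^2 + 2 = -415·x^4/3 - 752·x^3/3 - 394·x^2 - 490·x - 598 + O(x^5).
The coefficient of x^4 is -415/3.

Final answer: -415/3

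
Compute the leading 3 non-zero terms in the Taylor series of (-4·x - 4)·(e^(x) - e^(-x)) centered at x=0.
-4·x^3/3 - 8·x^2 - 8·x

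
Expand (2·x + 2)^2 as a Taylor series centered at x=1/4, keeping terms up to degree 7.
25/4 + 10·(x - 1/4) + 4·(x - 1/4)^2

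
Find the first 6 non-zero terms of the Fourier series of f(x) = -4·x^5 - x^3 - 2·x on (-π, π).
(-952 - 8·π^4 + 158·π^2)·sin(x) + (-19·π^2 + 61/2 + 4·π^4)·sin(2·x) + (-8·π^4/3 - 392/81 + 142·π^2/27)·sin(3·x) + (-2·π^2 + 7/4 + 2·π^4)·sin(4·x) + (-8·π^4/5 - 632/625 + 22·π^2/25)·sin(5·x) + (-11·π^2/27 + 119/162 + 4·π^4/3)·sin(6·x)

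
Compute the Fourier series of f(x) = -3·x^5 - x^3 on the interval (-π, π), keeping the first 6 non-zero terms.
(-708 - 6·π^4 + 118·π^2)·sin(x) + (-14·π^2 + 21 + 3·π^4)·sin(2·x) + (-2·π^4 - 68/27 + 34·π^2/9)·sin(3·x) + (-11·π^2/8 + 33/64 + 3·π^4/2)·sin(4·x) + (-6·π^4/5 - 84/625 + 14·π^2/25)·sin(5·x) + (-2·π^2/9 + 1/27 + π^4)·sin(6·x)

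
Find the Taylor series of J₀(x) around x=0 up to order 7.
-x^6/2304 + x^4/64 - x^2/4 + 1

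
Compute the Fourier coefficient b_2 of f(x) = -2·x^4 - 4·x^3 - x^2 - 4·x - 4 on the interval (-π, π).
b_2 = (1/π) ∫_{-π}^{π} f(x)·sin(2x) dx.
Evaluate the integral (use parity and integration by parts as needed): b_2 = -2 + 4·π^2.

Final answer: -2 + 4·π^2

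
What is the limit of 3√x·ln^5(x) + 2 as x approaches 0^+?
The product is a 0·∞ indeterminate form at x → 0⁺.
Rewrite the product as 3·ln^5(x) / x^(-1/2) and apply L'Hôpital, or use the standard hierarchy x^(-1/2) ≫ |ln x|^5 as x → 0⁺.
The indeterminate product → 0, so the limit = 2.

Final answer: 2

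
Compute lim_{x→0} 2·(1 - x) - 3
Direct substitution at x = 0 gives -1.

Final answer: -1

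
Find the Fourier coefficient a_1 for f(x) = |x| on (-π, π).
a_1 = (1/π) ∫_{-π}^{π} f(x)·cos(1x) dx.
Evaluate the integral (use parity and integration by parts as needed): a_1 = -4/π.

Final answer: -4/π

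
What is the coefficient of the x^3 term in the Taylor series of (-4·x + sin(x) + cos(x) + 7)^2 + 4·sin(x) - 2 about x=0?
Expand to order 3: (-4·x + sin(x) + cos(x) + 7)^2 + 4·sin(x) - 2 = -x^3/3 + x^2 - 44·x + 62 + O(x^4).
The coefficient of x^3 is -1/3.

Final answer: -1/3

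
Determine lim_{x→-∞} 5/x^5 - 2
Evaluate the dominant behaviour as x → -∞; each term tends to a finite value or vanishes.
Limit = -2.

Final answer: -2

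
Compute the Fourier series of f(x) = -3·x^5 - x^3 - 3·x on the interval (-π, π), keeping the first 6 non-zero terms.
(-714 - 6·π^4 + 118·π^2)·sin(x) + (-14·π^2 + 24 + 3·π^4)·sin(2·x) + (-2·π^4 - 122/27 + 34·π^2/9)·sin(3·x) + (-11·π^2/8 + 129/64 + 3·π^4/2)·sin(4·x) + (-6·π^4/5 - 834/625 + 14·π^2/25)·sin(5·x) + (-2·π^2/9 + 28/27 + π^4)·sin(6·x)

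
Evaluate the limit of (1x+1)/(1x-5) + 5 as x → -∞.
Evaluate the dominant behaviour as x → -∞; each term tends to a finite value or vanishes.
Limit = 6.

Final answer: 6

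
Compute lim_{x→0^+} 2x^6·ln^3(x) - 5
The product is a 0·∞ indeterminate form at x → 0⁺.
Rewrite the product as 2·ln^3(x) / x^(-6) and apply L'Hôpital, or use the standard hierarchy x^(-6) ≫ |ln x|^3 as x → 0⁺.
The indeterminate product → 0, so the limit = -5.

Final answer: -5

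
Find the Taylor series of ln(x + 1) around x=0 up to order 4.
-x^4/4 + x^3/3 - x^2/2 + x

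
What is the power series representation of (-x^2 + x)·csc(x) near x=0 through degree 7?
-31·x^7/15120 + 31·x^6/15120 - 7·x^5/360 + 7·x^4/360 - x^3/6 + x^2/6 - x + 1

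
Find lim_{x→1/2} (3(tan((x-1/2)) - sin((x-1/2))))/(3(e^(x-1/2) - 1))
Both numerator and denominator → 0 as x → 1/2; this is a 0/0 indeterminate form.
Expand each to leading order near x = 1/2: numerator ~ 3·(x - 1/2)^3/2, denominator ~ 3·(x - 1/2).
The limit of the ratio is 0.

Final answer: 0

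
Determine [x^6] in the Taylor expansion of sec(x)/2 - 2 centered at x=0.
Expand to order 6: sec(x)/2 - 2 = 61·x^6/1440 + 5·x^4/48 + x^2/4 - 3/2 + O(x^7).
The coefficient of x^6 is 61/1440.

Final answer: 61/1440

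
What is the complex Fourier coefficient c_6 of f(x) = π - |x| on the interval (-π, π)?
Compute the real Fourier coefficients first: a_6 = 0, b_6 = 0.
Then c_6 = (a_6 − i·b_6)/2 = 0.

Final answer: 0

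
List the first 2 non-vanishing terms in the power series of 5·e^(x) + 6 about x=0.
5·x + 11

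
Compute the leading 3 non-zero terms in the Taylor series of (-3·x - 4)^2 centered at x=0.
9·x^2 + 24·x + 16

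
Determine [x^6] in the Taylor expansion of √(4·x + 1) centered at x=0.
Expand to order 6: √(4·x + 1) = -84·x^6 + 28·x^5 - 10·x^4 + 4·x^3 - 2·x^2 + 2·x + 1 + O(x^7).
The coefficient of x^6 is -84.

Final answer: -84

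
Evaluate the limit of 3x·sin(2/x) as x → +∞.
As x → +∞: let u = 2/x → 0⁺; then 3·x·sin(2/x) = 3·2·sin(u)/u → 3·2·1 = 6.
Limit = 6.

Final answer: 6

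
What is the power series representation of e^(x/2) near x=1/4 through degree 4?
e^(1/8) + e^(1/8)·(x - 1/4)/2 + e^(1/8)·(x - 1/4)^2/8 + e^(1/8)·(x - 1/4)^3/48 + e^(1/8)·(x - 1/4)^4/384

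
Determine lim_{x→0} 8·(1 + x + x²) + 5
Direct substitution at x = 0 gives 13.

Final answer: 13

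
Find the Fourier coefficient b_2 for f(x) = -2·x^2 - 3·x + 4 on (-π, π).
b_2 = (1/π) ∫_{-π}^{π} f(x)·sin(2x) dx.
Evaluate the integral (use parity and integration by parts as needed): b_2 = 3.

Final answer: 3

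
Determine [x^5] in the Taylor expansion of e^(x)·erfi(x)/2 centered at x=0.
Expand to order 5: e^(x)·erfi(x)/2 = 37·x^5/(120·√(π)) + x^4/(2·√(π)) + 5·x^3/(6·√(π)) + x^2/√(π) + x/√(π) + O(x^6).
The coefficient of x^5 is 37/(120·√(π)).

Final answer: 37/(120·√(π))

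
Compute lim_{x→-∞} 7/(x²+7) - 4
Evaluate the dominant behaviour as x → -∞; each term tends to a finite value or vanishes.
Limit = -4.

Final answer: -4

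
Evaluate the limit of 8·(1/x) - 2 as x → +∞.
Evaluate the dominant behaviour as x → +∞; each term tends to a finite value or vanishes.
Limit = -2.

Final answer: -2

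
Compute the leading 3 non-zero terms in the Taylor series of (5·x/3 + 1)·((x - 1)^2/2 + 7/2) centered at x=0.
-7·x^2/6 + 17·x/3 + 4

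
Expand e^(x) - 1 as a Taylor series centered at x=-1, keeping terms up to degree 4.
(1 - e)·e^(-1) + e^(-1)·(x + 1) + e^(-1)·(x + 1)^2/2 + e^(-1)·(x + 1)^3/6 + e^(-1)·(x + 1)^4/24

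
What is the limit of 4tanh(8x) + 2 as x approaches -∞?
Evaluate the dominant behaviour as x → -∞; each term tends to a finite value or vanishes.
Limit = -2.

Final answer: -2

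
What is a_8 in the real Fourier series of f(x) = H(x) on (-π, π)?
a_8 = (1/π) ∫_{-π}^{π} f(x)·cos(8x) dx.
Evaluate the integral (use parity and integration by parts as needed): a_8 = 0.

Final answer: 0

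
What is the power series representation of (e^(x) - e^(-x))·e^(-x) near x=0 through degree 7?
8·x^7/315 - 4·x^6/45 + 4·x^5/15 - 2·x^4/3 + 4·x^3/3 - 2·x^2 + 2·x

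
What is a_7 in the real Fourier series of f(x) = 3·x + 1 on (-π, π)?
a_7 = (1/π) ∫_{-π}^{π} f(x)·cos(7x) dx.
Evaluate the integral (use parity and integration by parts as needed): a_7 = 0.

Final answer: 0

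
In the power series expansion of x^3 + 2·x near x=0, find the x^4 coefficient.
Expand to order 4: x^3 + 2·x = x^3 + 2·x + O(x^5).
The coefficient of x^4 is 0.

Final answer: 0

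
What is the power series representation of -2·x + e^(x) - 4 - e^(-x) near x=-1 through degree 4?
(-e^(2) - 2·e + 1)·e^(-1) + (-2·e + 1 + e^(2))·e^(-1)·(x + 1) + (1 - e^(2))·e^(-1)·(x + 1)^2/2 + (1 + e^(2))·e^(-1)·(x + 1)^3/6 + (1 - e^(2))·e^(-1)·(x + 1)^4/24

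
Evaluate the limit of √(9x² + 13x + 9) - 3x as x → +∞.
As x → +∞: multiply by the conjugate to get (13x+9)/(√(9x²+13x+9)+3x); the denominator ~ 6x, so the limit is 13/6.
Limit = 13/6.

Final answer: 13/6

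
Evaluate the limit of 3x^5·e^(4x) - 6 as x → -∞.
The product is a 0·∞ indeterminate form at x → -∞.
Rewrite the product as 3x^5 / e^(-4x) (an ∞/∞ form) and apply L'Hôpital, or use the standard hierarchy e^(4|x|) ≫ |x^5| as x → -∞.
The indeterminate product → 0, so the limit = -6.

Final answer: -6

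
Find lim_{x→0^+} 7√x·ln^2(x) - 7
The product is a 0·∞ indeterminate form at x → 0⁺.
Rewrite the product as 7·ln^2(x) / x^(-1/2) and apply L'Hôpital, or use the standard hierarchy x^(-1/2) ≫ |ln x|^2 as x → 0⁺.
The indeterminate product → 0, so the limit = -7.

Final answer: -7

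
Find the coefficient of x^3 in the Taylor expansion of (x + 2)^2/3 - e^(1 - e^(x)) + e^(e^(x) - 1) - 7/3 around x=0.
Expand to order 3: (x + 2)^2/3 - e^(1 - e^(x)) + e^(e^(x) - 1) - 7/3 = 2·x^3/3 + 4·x^2/3 + 10·x/3 - 1 + O(x^4).
The coefficient of x^3 is 2/3.

Final answer: 2/3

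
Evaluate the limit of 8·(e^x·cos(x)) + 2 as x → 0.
Direct substitution at x = 0 gives 10.

Final answer: 10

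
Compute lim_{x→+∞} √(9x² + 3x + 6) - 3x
As x → +∞: multiply by the conjugate to get (3x+6)/(√(9x²+3x+6)+3x); the denominator ~ 6x, so the limit is 3/6 = 1/2.
Limit = 1/2.

Final answer: 1/2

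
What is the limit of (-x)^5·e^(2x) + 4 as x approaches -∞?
The product is a 0·∞ indeterminate form at x → -∞.
Rewrite the product as (-x)^5 / e^(-2x) (an ∞/∞ form) and apply L'Hôpital, or use the standard hierarchy e^(2|x|) ≫ |(-x)^5| as x → -∞.
The indeterminate product → 0, so the limit = 4.

Final answer: 4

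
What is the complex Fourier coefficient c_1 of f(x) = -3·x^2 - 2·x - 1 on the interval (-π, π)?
Compute the real Fourier coefficients first: a_1 = 12, b_1 = -4.
Then c_1 = (a_1 − i·b_1)/2 = 6 + 2·i.

Final answer: 6 + 2·i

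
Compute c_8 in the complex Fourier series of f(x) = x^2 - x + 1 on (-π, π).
Compute the real Fourier coefficients first: a_8 = 1/16, b_8 = 1/4.
Then c_8 = (a_8 − i·b_8)/2 = 1/32 - i/8.

Final answer: 1/32 - i/8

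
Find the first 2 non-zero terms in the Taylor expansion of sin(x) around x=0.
-x^3/6 + x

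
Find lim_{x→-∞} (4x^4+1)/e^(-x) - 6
The quotient is an ∞/∞ indeterminate form as x → -∞.
Compare growth rates of the dominant terms (exponentials ≫ polynomials ≫ logarithms), or apply L'Hôpital's rule; the quotient → 0.
Adding the constant: 0 - 6 = -6. Limit = -6.

Final answer: -6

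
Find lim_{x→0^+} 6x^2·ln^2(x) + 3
The product is a 0·∞ indeterminate form at x → 0⁺.
Rewrite the product as 6·ln^2(x) / x^(-2) and apply L'Hôpital, or use the standard hierarchy x^(-2) ≫ |ln x|^2 as x → 0⁺.
The indeterminate product → 0, so the limit = 3.

Final answer: 3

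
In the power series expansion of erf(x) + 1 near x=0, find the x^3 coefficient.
Expand to order 3: erf(x) + 1 = -2·x^3/(3·√(π)) + 2·x/√(π) + 1 + O(x^4).
The coefficient of x^3 is -2/(3·√(π)).

Final answer: -2/(3·√(π))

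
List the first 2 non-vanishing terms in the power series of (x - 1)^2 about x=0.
1 - 2·x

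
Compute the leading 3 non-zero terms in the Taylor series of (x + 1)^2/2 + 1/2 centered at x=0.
x^2/2 + x + 1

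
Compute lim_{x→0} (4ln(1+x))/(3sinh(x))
Both numerator and denominator → 0 as x → 0; this is a 0/0 indeterminate form.
Expand each to leading order near x = 0: numerator ~ 4·x, denominator ~ 3·x.
The limit of the ratio is 4/3.

Final answer: 4/3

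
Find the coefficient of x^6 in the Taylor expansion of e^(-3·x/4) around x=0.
Expand to order 6: e^(-3·x/4) = 81·x^6/327680 - 81·x^5/40960 + 27·x^4/2048 - 9·x^3/128 + 9·x^2/32 - 3·x/4 + 1 + O(x^7).
The coefficient of x^6 is 81/327680.

Final answer: 81/327680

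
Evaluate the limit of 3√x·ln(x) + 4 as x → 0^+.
The product is a 0·∞ indeterminate form at x → 0⁺.
Rewrite the product as 3·ln(x) / x^(-1/2) and apply L'Hôpital, or use the standard hierarchy x^(-1/2) ≫ |ln x| as x → 0⁺.
The indeterminate product → 0, so the limit = 4.

Final answer: 4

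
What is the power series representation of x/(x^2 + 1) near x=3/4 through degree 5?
12/25 + 112·(x - 3/4)/625 - 7488·(x - 3/4)^2/15625 + 134912·(x - 3/4)^3/390625 - 242688·(x - 3/4)^4/9765625 - 48140288·(x - 3/4)^5/244140625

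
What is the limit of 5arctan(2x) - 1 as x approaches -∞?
Evaluate the dominant behaviour as x → -∞; each term tends to a finite value or vanishes.
Limit = -5·π/2 - 1.

Final answer: -5·π/2 - 1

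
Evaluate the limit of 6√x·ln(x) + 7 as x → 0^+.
The product is a 0·∞ indeterminate form at x → 0⁺.
Rewrite the product as 6·ln(x) / x^(-1/2) and apply L'Hôpital, or use the standard hierarchy x^(-1/2) ≫ |ln x| as x → 0⁺.
The indeterminate product → 0, so the limit = 7.

Final answer: 7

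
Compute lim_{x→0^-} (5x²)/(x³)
Both numerator and denominator → 0 as x → 0^-; this is a 0/0 indeterminate form.
Expand each to leading order near x = 0: numerator ~ 5·x^2, denominator ~ x^3.
The limit of the ratio is -∞.

Final answer: -∞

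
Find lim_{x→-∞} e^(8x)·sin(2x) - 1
Evaluate the dominant behaviour as x → -∞; each term tends to a finite value or vanishes.
Limit = -1.

Final answer: -1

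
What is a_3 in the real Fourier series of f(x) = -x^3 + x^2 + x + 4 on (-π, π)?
a_3 = (1/π) ∫_{-π}^{π} f(x)·cos(3x) dx.
Evaluate the integral (use parity and integration by parts as needed): a_3 = -4/9.

Final answer: -4/9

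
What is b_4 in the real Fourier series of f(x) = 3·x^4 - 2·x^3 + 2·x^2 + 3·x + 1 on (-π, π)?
b_4 = (1/π) ∫_{-π}^{π} f(x)·sin(4x) dx.
Evaluate the integral (use parity and integration by parts as needed): b_4 = -15/8 + π^2.

Final answer: -15/8 + π^2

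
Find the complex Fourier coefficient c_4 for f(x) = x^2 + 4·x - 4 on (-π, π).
Compute the real Fourier coefficients first: a_4 = 1/4, b_4 = -2.
Then c_4 = (a_4 − i·b_4)/2 = 1/8 + i.

Final answer: 1/8 + i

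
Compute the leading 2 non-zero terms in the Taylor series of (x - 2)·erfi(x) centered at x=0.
2·x^2/√(π) - 4·x/√(π)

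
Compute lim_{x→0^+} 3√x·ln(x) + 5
The product is a 0·∞ indeterminate form at x → 0⁺.
Rewrite the product as 3·ln(x) / x^(-1/2) and apply L'Hôpital, or use the standard hierarchy x^(-1/2) ≫ |ln x| as x → 0⁺.
The indeterminate product → 0, so the limit = 5.

Final answer: 5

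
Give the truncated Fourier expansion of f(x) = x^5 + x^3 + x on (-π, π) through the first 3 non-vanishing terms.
(-38·π^2 + 2·π^4 + 230)·sin(x) + (-π^4 - 7 + 4·π^2)·sin(2·x) + (-22·π^2/27 + 98/81 + 2·π^4/3)·sin(3·x)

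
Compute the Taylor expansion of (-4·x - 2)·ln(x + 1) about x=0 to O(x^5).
-5·x^4/6 + 4·x^3/3 - 3·x^2 - 2·x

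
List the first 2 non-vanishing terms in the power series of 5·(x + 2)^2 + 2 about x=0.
20·x + 22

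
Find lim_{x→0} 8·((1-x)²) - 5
Direct substitution at x = 0 gives 3.

Final answer: 3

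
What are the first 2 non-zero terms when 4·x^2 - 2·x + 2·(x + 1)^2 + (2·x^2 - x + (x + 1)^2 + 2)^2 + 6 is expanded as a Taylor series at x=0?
8·x + 17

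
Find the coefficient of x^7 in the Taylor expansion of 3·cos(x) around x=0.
Expand to order 7: 3·cos(x) = -x^6/240 + x^4/8 - 3·x^2/2 + 3 + O(x^8).
The coefficient of x^7 is 0.

Final answer: 0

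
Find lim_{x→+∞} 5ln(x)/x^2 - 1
The quotient is an ∞/∞ indeterminate form as x → +∞.
The polynomial denominator x^2 dominates the logarithmic numerator (any positive power of x ≫ ln(x) as x → ∞), so the quotient → 0.
Adding the constant: 0 - 1 = -1. Limit = -1.

Final answer: -1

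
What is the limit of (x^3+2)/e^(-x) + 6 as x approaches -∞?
The quotient is an ∞/∞ indeterminate form as x → -∞.
Compare growth rates of the dominant terms (exponentials ≫ polynomials ≫ logarithms), or apply L'Hôpital's rule; the quotient → 0.
Adding the constant: 0 + 6 = 6. Limit = 6.

Final answer: 6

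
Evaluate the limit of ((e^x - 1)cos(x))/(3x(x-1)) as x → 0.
Both numerator and denominator → 0 as x → 0; this is a 0/0 indeterminate form.
Expand each to leading order near x = 0: numerator ~ x, denominator ~ -3·x.
The limit of the ratio is -1/3.

Final answer: -1/3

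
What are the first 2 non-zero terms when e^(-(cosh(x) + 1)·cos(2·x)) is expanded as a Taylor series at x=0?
7·x^2·e^(-2)/2 + e^(-2)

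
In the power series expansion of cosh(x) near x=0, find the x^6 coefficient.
Expand to order 6: cosh(x) = x^6/720 + x^4/24 + x^2/2 + 1 + O(x^7).
The coefficient of x^6 is 1/720.

Final answer: 1/720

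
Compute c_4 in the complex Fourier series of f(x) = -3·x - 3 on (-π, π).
Compute the real Fourier coefficients first: a_4 = 0, b_4 = 3/2.
Then c_4 = (a_4 − i·b_4)/2 = -3·i/4.

Final answer: -3·i/4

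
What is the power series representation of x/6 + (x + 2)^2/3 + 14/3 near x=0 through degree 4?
x^2/3 + 3·x/2 + 6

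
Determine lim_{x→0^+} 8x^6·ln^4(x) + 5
The product is a 0·∞ indeterminate form at x → 0⁺.
Rewrite the product as 8·ln^4(x) / x^(-6) and apply L'Hôpital, or use the standard hierarchy x^(-6) ≫ |ln x|^4 as x → 0⁺.
The indeterminate product → 0, so the limit = 5.

Final answer: 5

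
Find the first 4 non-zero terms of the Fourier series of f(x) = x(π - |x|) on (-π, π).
8·sin(x)/π + 8·sin(3·x)/(27·π) + 8·sin(5·x)/(125·π) + 8·sin(7·x)/(343·π)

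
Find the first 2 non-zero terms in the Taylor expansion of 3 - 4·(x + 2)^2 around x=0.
-16·x - 13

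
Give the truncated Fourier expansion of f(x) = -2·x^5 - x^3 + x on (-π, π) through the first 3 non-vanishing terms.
(-466 - 4·π^4 + 78·π^2)·sin(x) + (-9·π^2 + 25/2 + 2·π^4)·sin(2·x) + (-4·π^4/3 - 70/81 + 62·π^2/27)·sin(3·x)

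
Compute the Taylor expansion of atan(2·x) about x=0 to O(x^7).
32·x^5/5 - 8·x^3/3 + 2·x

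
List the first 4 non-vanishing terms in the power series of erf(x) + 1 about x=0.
x^5/(5·√(π)) - 2·x^3/(3·√(π)) + 2·x/√(π) + 1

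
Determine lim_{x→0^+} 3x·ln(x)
This is a 0·∞ indeterminate form at x → 0⁺.
Rewrite the product as 3·ln(x) / x^(-1) and apply L'Hôpital, or use the standard hierarchy x^(-1) ≫ |ln x| as x → 0⁺.
The indeterminate product → 0, so the limit = 0.

Final answer: 0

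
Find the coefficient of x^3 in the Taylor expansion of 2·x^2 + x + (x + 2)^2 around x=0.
Expand to order 3: 2·x^2 + x + (x + 2)^2 = 3·x^2 + 5·x + 4 + O(x^4).
The coefficient of x^3 is 0.

Final answer: 0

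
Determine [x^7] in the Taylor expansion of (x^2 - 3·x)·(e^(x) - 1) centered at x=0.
Expand to order 7: (x^2 - 3·x)·(e^(x) - 1) = x^7/240 + x^6/60 + x^5/24 - x^3/2 - 3·x^2 + O(x^8).
The coefficient of x^7 is 1/240.

Final answer: 1/240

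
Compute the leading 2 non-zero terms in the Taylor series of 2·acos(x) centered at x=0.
π - 2·x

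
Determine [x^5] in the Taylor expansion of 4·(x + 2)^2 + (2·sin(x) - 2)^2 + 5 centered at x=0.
Expand to order 5: 4·(x + 2)^2 + (2·sin(x) - 2)^2 + 5 = -x^5/15 - 4·x^4/3 + 4·x^3/3 + 8·x^2 + 8·x + 25 + O(x^6).
The coefficient of x^5 is -1/15.

Final answer: -1/15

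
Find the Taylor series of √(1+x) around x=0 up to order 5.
7·x^5/256 - 5·x^4/128 + x^3/16 - x^2/8 + x/2 + 1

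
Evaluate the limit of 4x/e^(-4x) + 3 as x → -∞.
The quotient is an ∞/∞ indeterminate form as x → -∞.
Compare growth rates of the dominant terms (exponentials ≫ polynomials ≫ logarithms), or apply L'Hôpital's rule; the quotient → 0.
Adding the constant: 0 + 3 = 3. Limit = 3.

Final answer: 3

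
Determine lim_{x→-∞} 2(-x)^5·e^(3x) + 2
The product is a 0·∞ indeterminate form at x → -∞.
Rewrite the product as 2(-x)^5 / e^(-3x) (an ∞/∞ form) and apply L'Hôpital, or use the standard hierarchy e^(3|x|) ≫ |(-x)^5| as x → -∞.
The indeterminate product → 0, so the limit = 2.

Final answer: 2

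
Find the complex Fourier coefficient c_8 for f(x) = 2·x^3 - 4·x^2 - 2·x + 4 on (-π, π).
Compute the real Fourier coefficients first: a_8 = -1/4, b_8 = 35/64 - π^2/2.
Then c_8 = (a_8 − i·b_8)/2 = -1/8 - 35·i/128 + i·π^2/4.

Final answer: -1/8 - 35·i/128 + i·π^2/4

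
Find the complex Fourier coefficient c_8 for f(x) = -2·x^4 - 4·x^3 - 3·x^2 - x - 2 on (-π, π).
Compute the real Fourier coefficients first: a_8 = -π^2/4 - 21/128, b_8 = 5/32 + π^2.
Then c_8 = (a_8 − i·b_8)/2 = -π^2/8 - 21/256 - i·π^2/2 - 5·i/64.

Final answer: -π^2/8 - 21/256 - i·π^2/2 - 5·i/64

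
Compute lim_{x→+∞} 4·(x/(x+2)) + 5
Evaluate the dominant behaviour as x → +∞; each term tends to a finite value or vanishes.
Limit = 9.

Final answer: 9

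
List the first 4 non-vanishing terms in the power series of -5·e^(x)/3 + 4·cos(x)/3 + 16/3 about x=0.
-5·x^3/18 - 3·x^2/2 - 5·x/3 + 5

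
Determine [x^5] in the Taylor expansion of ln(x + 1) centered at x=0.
Expand to order 5: ln(x + 1) = x^5/5 - x^4/4 + x^3/3 - x^2/2 + x + O(x^6).
The coefficient of x^5 is 1/5.

Final answer: 1/5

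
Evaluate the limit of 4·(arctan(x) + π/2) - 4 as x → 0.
Direct substitution at x = 0 gives -4 + 2·π.

Final answer: -4 + 2·π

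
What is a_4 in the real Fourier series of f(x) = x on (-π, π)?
a_4 = (1/π) ∫_{-π}^{π} f(x)·cos(4x) dx.
Evaluate the integral (use parity and integration by parts as needed): a_4 = 0.

Final answer: 0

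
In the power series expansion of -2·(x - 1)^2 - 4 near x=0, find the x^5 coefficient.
Expand to order 5: -2·(x - 1)^2 - 4 = -2·x^2 + 4·x - 6 + O(x^6).
The coefficient of x^5 is 0.

Final answer: 0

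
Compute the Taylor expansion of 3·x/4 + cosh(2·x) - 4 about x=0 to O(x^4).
2·x^2 + 3·x/4 - 3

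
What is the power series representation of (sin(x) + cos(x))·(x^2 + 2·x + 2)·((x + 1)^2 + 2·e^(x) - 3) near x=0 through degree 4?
25·x^4/6 + 50·x^3/3 + 20·x^2 + 8·x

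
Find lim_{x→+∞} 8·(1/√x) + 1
Evaluate the dominant behaviour as x → +∞; each term tends to a finite value or vanishes.
Limit = 1.

Final answer: 1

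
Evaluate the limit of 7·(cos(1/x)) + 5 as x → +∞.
Evaluate the dominant behaviour as x → +∞; each term tends to a finite value or vanishes.
Limit = 12.

Final answer: 12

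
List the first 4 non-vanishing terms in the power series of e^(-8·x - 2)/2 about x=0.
-128·x^3·e^(-2)/3 + 16·x^2·e^(-2) - 4·x·e^(-2) + e^(-2)/2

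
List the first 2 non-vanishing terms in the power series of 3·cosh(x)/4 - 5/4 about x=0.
3·x^2/8 - 1/2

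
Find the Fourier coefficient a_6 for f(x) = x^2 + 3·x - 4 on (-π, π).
a_6 = (1/π) ∫_{-π}^{π} f(x)·cos(6x) dx.
Evaluate the integral (use parity and integration by parts as needed): a_6 = 1/9.

Final answer: 1/9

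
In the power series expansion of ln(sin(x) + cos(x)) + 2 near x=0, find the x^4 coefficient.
Expand to order 4: ln(sin(x) + cos(x)) + 2 = -2·x^4/3 + 2·x^3/3 - x^2 + x + 2 + O(x^5).
The coefficient of x^4 is -2/3.

Final answer: -2/3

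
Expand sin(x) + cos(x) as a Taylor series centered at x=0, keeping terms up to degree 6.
-x^6/720 + x^5/120 + x^4/24 - x^3/6 - x^2/2 + x + 1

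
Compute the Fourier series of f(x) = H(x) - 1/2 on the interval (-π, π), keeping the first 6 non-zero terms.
2·sin(x)/π + 2·sin(3·x)/(3·π) + 2·sin(5·x)/(5·π) + 2·sin(7·x)/(7·π) + 2·sin(9·x)/(9·π) + 2·sin(11·x)/(11·π)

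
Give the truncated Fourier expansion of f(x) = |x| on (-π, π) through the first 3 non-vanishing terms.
-4·cos(x)/π - 4·cos(3·x)/(9·π) + π/2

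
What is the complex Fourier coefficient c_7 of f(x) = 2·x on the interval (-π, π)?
Compute the real Fourier coefficients first: a_7 = 0, b_7 = 4/7.
Then c_7 = (a_7 − i·b_7)/2 = -2·i/7.

Final answer: -2·i/7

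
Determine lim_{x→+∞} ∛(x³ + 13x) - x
This is an ∞ − ∞ indeterminate form.
Multiply by (A² + AB + B²)/(A² + AB + B²) where A = ∛(x³+13x), B = x to use A³ − B³ = (A−B)(A²+AB+B²); the x³ terms cancel, leaving (13x)/(A²+AB+B²) with denominator ~ 3x², so the limit is 0.
Limit = 0.

Final answer: 0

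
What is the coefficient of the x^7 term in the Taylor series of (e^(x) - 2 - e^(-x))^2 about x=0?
Expand to order 7: (e^(x) - 2 - e^(-x))^2 = -x^7/630 + 8·x^6/45 - x^5/15 + 4·x^4/3 - 4·x^3/3 + 4·x^2 - 8·x + 4 + O(x^8).
The coefficient of x^7 is -1/630.

Final answer: -1/630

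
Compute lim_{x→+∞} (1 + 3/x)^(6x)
As x → +∞: write (1 + 3/x)^(6x) = ((1 + 3/x)^x)^6 → (e^3)^6 = e^18.
Limit = e^(18).

Final answer: e^(18)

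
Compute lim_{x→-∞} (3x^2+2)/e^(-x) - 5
The quotient is an ∞/∞ indeterminate form as x → -∞.
Compare growth rates of the dominant terms (exponentials ≫ polynomials ≫ logarithms), or apply L'Hôpital's rule; the quotient → 0.
Adding the constant: 0 - 5 = -5. Limit = -5.

Final answer: -5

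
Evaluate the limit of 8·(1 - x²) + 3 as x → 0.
Direct substitution at x = 0 gives 11.

Final answer: 11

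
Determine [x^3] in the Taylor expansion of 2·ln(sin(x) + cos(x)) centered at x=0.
Expand to order 3: 2·ln(sin(x) + cos(x)) = 4·x^3/3 - 2·x^2 + 2·x + O(x^4).
The coefficient of x^3 is 4/3.

Final answer: 4/3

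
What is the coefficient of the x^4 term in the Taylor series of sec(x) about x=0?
Expand to order 4: sec(x) = 5·x^4/24 + x^2/2 + 1 + O(x^5).
The coefficient of x^4 is 5/24.

Final answer: 5/24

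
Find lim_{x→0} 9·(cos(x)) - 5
Direct substitution at x = 0 gives 4.

Final answer: 4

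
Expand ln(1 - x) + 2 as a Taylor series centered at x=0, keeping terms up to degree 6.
-x^6/6 - x^5/5 - x^4/4 - x^3/3 - x^2/2 - x + 2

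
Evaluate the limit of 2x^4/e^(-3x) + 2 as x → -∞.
The quotient is an ∞/∞ indeterminate form as x → -∞.
Compare growth rates of the dominant terms (exponentials ≫ polynomials ≫ logarithms), or apply L'Hôpital's rule; the quotient → 0.
Adding the constant: 0 + 2 = 2. Limit = 2.

Final answer: 2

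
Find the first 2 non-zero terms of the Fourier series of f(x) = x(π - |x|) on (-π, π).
8·sin(x)/π + 8·sin(3·x)/(27·π)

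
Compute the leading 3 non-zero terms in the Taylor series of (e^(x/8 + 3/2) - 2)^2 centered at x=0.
x^2·(-2 + e^(3/2))^2·(e^(3/2)/(64·(-2 + e^(3/2))) + e^(3)/(64·(-2 + e^(3/2))^2)) + x·(-2 + e^(3/2))·e^(3/2)/4 + (-2 + e^(3/2))^2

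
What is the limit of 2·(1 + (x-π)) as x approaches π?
Direct substitution at x = π gives 2.

Final answer: 2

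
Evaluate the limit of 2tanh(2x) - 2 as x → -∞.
Evaluate the dominant behaviour as x → -∞; each term tends to a finite value or vanishes.
Limit = -4.

Final answer: -4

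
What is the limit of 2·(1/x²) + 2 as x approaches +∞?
Evaluate the dominant behaviour as x → +∞; each term tends to a finite value or vanishes.
Limit = 2.

Final answer: 2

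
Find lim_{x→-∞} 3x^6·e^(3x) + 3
The product is a 0·∞ indeterminate form at x → -∞.
Rewrite the product as 3x^6 / e^(-3x) (an ∞/∞ form) and apply L'Hôpital, or use the standard hierarchy e^(3|x|) ≫ |x^6| as x → -∞.
The indeterminate product → 0, so the limit = 3.

Final answer: 3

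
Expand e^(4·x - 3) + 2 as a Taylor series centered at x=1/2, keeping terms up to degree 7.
(1 + 2·e)·e^(-1) + 4·e^(-1)·(x - 1/2) + 8·e^(-1)·(x - 1/2)^2 + 32·e^(-1)·(x - 1/2)^3/3 + 32·e^(-1)·(x - 1/2)^4/3 + 128·e^(-1)·(x - 1/2)^5/15 + 256·e^(-1)·(x - 1/2)^6/45 + 1024·e^(-1)·(x - 1/2)^7/315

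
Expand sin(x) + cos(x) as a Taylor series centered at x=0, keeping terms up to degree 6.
-x^6/720 + x^5/120 + x^4/24 - x^3/6 - x^2/2 + x + 1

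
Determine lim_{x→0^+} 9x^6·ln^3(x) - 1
The product is a 0·∞ indeterminate form at x → 0⁺.
Rewrite the product as 9·ln^3(x) / x^(-6) and apply L'Hôpital, or use the standard hierarchy x^(-6) ≫ |ln x|^3 as x → 0⁺.
The indeterminate product → 0, so the limit = -1.

Final answer: -1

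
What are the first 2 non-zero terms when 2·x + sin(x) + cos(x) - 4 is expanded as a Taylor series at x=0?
3·x - 3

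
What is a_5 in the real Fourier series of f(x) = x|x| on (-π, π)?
a_5 = (1/π) ∫_{-π}^{π} f(x)·cos(5x) dx.
Evaluate the integral (use parity and integration by parts as needed): a_5 = 0.

Final answer: 0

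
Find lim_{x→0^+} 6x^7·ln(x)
This is a 0·∞ indeterminate form at x → 0⁺.
Rewrite the product as 6·ln(x) / x^(-7) and apply L'Hôpital, or use the standard hierarchy x^(-7) ≫ |ln x| as x → 0⁺.
The indeterminate product → 0, so the limit = 0.

Final answer: 0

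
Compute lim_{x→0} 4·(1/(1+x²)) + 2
Direct substitution at x = 0 gives 6.

Final answer: 6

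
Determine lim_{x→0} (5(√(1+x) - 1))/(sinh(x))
Both numerator and denominator → 0 as x → 0; this is a 0/0 indeterminate form.
Expand each to leading order near x = 0: numerator ~ 5·x/2, denominator ~ x.
The limit of the ratio is 5/2.

Final answer: 5/2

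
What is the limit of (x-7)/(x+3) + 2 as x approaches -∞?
Evaluate the dominant behaviour as x → -∞; each term tends to a finite value or vanishes.
Limit = 3.

Final answer: 3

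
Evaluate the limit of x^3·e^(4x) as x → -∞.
This is a 0·∞ indeterminate form at x → -∞.
Rewrite the product as x^3 / e^(-4x) (an ∞/∞ form) and apply L'Hôpital, or use the standard hierarchy e^(4|x|) ≫ |x^3| as x → -∞.
The indeterminate product → 0, so the limit = 0.

Final answer: 0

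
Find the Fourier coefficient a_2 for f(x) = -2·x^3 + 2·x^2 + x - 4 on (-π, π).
a_2 = (1/π) ∫_{-π}^{π} f(x)·cos(2x) dx.
Evaluate the integral (use parity and integration by parts as needed): a_2 = 2.

Final answer: 2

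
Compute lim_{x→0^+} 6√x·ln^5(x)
This is a 0·∞ indeterminate form at x → 0⁺.
Rewrite the product as 6·ln^5(x) / x^(-1/2) and apply L'Hôpital, or use the standard hierarchy x^(-1/2) ≫ |ln x|^5 as x → 0⁺.
The indeterminate product → 0, so the limit = 0.

Final answer: 0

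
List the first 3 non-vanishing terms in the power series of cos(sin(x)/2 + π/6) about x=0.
-√(3)·x^2/16 - x/4 + √(3)/2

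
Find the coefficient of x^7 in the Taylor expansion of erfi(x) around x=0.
Expand to order 7: erfi(x) = x^7/(21·√(π)) + x^5/(5·√(π)) + 2·x^3/(3·√(π)) + 2·x/√(π) + O(x^8).
The coefficient of x^7 is 1/(21·√(π)).

Final answer: 1/(21·√(π))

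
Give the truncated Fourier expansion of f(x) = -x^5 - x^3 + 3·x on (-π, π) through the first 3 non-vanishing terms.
(-222 - 2·π^4 + 38·π^2)·sin(x) + (-4·π^2 + 3 + π^4)·sin(2·x) + (-2·π^4/3 + 118/81 + 22·π^2/27)·sin(3·x)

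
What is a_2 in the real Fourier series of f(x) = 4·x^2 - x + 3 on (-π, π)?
a_2 = (1/π) ∫_{-π}^{π} f(x)·cos(2x) dx.
Evaluate the integral (use parity and integration by parts as needed): a_2 = 4.

Final answer: 4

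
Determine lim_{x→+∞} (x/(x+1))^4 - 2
As x → +∞: x/(x+1) = 1/(1 + 1/x) → 1, and the 4th power of a limit-1 base also → 1; with the additive constant, 1 - 2 = -1.
Limit = -1.

Final answer: -1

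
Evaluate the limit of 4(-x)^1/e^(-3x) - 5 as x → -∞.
The quotient is an ∞/∞ indeterminate form as x → -∞.
Compare growth rates of the dominant terms (exponentials ≫ polynomials ≫ logarithms), or apply L'Hôpital's rule; the quotient → 0.
Adding the constant: 0 - 5 = -5. Limit = -5.

Final answer: -5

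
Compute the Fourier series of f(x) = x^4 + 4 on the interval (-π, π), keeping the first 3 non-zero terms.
(48 - 8·π^2)·cos(x) + (-3 + 2·π^2)·cos(2·x) + 4 + π^4/5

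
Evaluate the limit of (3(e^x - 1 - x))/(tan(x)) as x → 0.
Both numerator and denominator → 0 as x → 0; this is a 0/0 indeterminate form.
Expand each to leading order near x = 0: numerator ~ 3·x^2/2, denominator ~ x.
The limit of the ratio is 0.

Final answer: 0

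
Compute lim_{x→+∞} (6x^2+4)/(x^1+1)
This is an ∞/∞ indeterminate form as x → +∞.
Divide numerator and denominator by x^2 and let the lower-order terms vanish; the numerator's degree 2 exceeds the denominator's degree 1, so the quotient diverges.
Limit = ∞.

Final answer: ∞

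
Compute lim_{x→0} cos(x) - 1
Direct substitution at x = 0 gives 0.

Final answer: 0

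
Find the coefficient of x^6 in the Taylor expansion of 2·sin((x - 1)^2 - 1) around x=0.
Expand to order 6: 2·sin((x - 1)^2 - 1) = x^6 + 22·x^5/15 - 4·x^4 + 8·x^3/3 + 2·x^2 - 4·x + O(x^7).
The coefficient of x^6 is 1.

Final answer: 1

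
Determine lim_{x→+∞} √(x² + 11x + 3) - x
This is an ∞ − ∞ indeterminate form.
Multiply and divide by the conjugate √(x²+11x + 3) + x; the x² terms cancel, leaving (11x + 3)/(√(x²+11x + 3)+x) → 11/2.
Limit = 11/2.

Final answer: 11/2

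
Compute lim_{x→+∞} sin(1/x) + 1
Evaluate the dominant behaviour as x → +∞; each term tends to a finite value or vanishes.
Limit = 1.

Final answer: 1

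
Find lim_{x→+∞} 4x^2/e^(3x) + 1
The quotient is an ∞/∞ indeterminate form as x → +∞.
The exponential denominator e^(3x) dominates the polynomial numerator (e^x ≫ x^2 as x → ∞), so the quotient → 0.
Adding the constant: 0 + 1 = 1. Limit = 1.

Final answer: 1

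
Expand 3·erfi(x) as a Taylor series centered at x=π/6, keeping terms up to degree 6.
3·erfi(π/6) + 6·e^(π^2/36)·(x - π/6)/√(π) + √(π)·e^(π^2/36)·(x - π/6)^2 + (π^2·e^(π^2/36) + 18·e^(π^2/36))·(x - π/6)^3/(9·√(π)) + (π^(5/2)·e^(π^2/36)/108 + √(π)·e^(π^2/36)/2)·(x - π/6)^4 + (π^4·e^(π^2/36) + 972·e^(π^2/36) + 108·π^2·e^(π^2/36))·(x - π/6)^5/(1620·√(π)) + (π^(9/2)·e^(π^2/36)/29160 + π^(5/2)·e^(π^2/36)/162 + √(π)·e^(π^2/36)/6)·(x - π/6)^6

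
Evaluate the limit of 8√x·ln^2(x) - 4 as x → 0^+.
The product is a 0·∞ indeterminate form at x → 0⁺.
Rewrite the product as 8·ln^2(x) / x^(-1/2) and apply L'Hôpital, or use the standard hierarchy x^(-1/2) ≫ |ln x|^2 as x → 0⁺.
The indeterminate product → 0, so the limit = -4.

Final answer: -4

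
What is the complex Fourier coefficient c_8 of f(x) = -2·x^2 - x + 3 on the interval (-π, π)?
Compute the real Fourier coefficients first: a_8 = -1/8, b_8 = 1/4.
Then c_8 = (a_8 − i·b_8)/2 = -1/16 - i/8.

Final answer: -1/16 - i/8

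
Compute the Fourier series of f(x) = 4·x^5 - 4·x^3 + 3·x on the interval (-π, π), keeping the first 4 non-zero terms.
(-168·π^2 + 8·π^4 + 1014)·sin(x) + (-4·π^4 - 39 + 24·π^2)·sin(2·x) + (-232·π^2/27 + 626/81 + 8·π^4/3)·sin(3·x) + (-2·π^4 - 51/16 + 9·π^2/2)·sin(4·x)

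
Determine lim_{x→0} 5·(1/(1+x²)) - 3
Direct substitution at x = 0 gives 2.

Final answer: 2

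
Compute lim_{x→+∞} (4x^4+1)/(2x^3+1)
This is an ∞/∞ indeterminate form as x → +∞.
Divide numerator and denominator by x^4 and let the lower-order terms vanish; the numerator's degree 4 exceeds the denominator's degree 3, so the quotient diverges.
Limit = ∞.

Final answer: ∞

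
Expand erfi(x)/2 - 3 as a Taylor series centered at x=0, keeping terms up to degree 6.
x^5/(10·√(π)) + x^3/(3·√(π)) + x/√(π) - 3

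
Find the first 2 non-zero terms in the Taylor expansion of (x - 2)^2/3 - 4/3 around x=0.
x^2/3 - 4·x/3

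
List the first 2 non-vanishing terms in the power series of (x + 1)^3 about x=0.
3·x + 1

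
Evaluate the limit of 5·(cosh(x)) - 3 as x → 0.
Direct substitution at x = 0 gives 2.

Final answer: 2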